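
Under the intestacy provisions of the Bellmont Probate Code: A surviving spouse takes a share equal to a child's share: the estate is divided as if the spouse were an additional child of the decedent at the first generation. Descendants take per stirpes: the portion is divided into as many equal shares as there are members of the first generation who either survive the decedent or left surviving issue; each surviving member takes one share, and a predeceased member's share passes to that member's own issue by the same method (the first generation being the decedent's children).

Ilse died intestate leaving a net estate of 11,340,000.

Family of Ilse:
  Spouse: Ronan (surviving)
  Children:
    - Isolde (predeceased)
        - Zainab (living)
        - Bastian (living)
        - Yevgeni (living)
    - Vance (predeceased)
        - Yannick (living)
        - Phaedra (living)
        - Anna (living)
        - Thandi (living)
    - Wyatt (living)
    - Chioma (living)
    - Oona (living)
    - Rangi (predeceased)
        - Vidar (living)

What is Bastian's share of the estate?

The spouse counts as an additional share at the children's level, so there are 7 primary shares of 1,620,000. Ronan takes one such share (1,620,000).
The children's combined portion (9,720,000) is divided into 6 shares of 1,620,000: Wyatt, Chioma, and Oona each take 1,620,000; Isolde's 1,620,000 share passes to Isolde's issue; Vance's 1,620,000 share passes to Vance's issue; Rangi's 1,620,000 share passes to Rangi's issue.
Isolde's share (1,620,000) is divided into 3 shares of 540,000: Zainab, Bastian, and Yevgeni each take 540,000.
Vance's share (1,620,000) is divided into 4 shares of 405,000: Yannick, Phaedra, Anna, and Thandi each take 405,000.
Rangi's share (1,620,000) passes entirely to Vidar.

Bastian receives 540,000.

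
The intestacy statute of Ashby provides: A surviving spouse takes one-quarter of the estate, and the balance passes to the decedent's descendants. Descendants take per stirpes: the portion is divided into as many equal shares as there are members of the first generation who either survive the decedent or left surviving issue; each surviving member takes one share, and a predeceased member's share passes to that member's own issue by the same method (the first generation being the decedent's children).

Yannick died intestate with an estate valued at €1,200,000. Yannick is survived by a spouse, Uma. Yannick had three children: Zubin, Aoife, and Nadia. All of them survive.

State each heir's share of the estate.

Uma: €300,000; Zubin: €300,000; Aoife: €300,000; Nadia: €300,000

Uma takes one-quarter of €1,200,000 = €300,000. The remaining €900,000 passes to the descendants.
The descendants' portion (€900,000) is divided into 3 shares of €300,000: Zubin, Aoife, and Nadia each take €300,000.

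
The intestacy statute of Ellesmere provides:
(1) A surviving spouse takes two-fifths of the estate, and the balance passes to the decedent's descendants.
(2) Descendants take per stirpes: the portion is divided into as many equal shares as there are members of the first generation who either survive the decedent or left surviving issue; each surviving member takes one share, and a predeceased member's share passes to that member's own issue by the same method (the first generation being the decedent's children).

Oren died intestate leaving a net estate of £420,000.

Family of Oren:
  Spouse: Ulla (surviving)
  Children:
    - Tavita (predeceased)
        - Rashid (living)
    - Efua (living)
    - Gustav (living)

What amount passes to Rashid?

Rashid receives £84,000.

Ulla takes two-fifths of £420,000 = £168,000. The remaining £252,000 passes to the descendants.
The descendants' portion (£252,000) is divided into 3 shares of £84,000: Efua and Gustav each take £84,000; Tavita's £84,000 share passes to Tavita's issue.
Tavita's share (£84,000) passes entirely to Rashid.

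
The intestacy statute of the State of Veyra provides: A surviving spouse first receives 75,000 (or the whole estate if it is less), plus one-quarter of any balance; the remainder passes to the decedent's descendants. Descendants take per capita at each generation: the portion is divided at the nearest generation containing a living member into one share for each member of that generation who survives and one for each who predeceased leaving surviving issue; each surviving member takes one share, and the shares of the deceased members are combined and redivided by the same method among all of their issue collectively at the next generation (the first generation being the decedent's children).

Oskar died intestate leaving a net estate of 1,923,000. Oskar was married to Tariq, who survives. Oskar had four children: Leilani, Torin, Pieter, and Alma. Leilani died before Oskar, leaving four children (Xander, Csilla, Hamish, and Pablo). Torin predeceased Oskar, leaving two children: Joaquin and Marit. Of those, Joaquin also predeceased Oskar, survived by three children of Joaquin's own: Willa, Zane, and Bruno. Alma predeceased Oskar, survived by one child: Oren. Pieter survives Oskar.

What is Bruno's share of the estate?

Bruno receives 49,500.

Tariq first takes 75,000, leaving a balance of 1,848,000. Tariq then takes one-quarter of the balance (462,000), for a total of 537,000. The remaining 1,386,000 passes to the descendants.
The descendants' portion (1,386,000) is divided at the children's generation into 4 shares of 346,500. Pieter takes 346,500. The 3 shares of the deceased (Leilani, Torin, and Alma) are combined into a pool of 1,039,500.
That pool (1,039,500) is divided at the grandchildren's generation into 7 shares of 148,500. Xander, Csilla, Hamish, Pablo, Marit, and Oren each take 148,500. The remaining share for the deceased Joaquin (148,500) is carried to the next generation.
That pool (148,500) is divided at the great-grandchildren's generation equally among Willa, Zane, and Bruno: 49,500 each.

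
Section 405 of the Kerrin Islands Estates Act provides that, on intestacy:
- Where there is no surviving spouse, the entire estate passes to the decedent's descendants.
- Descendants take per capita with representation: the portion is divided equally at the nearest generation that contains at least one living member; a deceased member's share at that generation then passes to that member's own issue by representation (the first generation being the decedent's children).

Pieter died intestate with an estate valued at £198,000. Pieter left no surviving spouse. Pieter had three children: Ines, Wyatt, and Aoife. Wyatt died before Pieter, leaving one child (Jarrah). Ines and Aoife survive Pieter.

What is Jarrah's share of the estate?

The entire £198,000 passes to the descendants.
That amount (£198,000) is divided into 3 shares of £66,000: Ines and Aoife each take £66,000; Wyatt's £66,000 share passes to Wyatt's issue.
Wyatt's share (£66,000) passes entirely to Jarrah.

Jarrah receives £66,000.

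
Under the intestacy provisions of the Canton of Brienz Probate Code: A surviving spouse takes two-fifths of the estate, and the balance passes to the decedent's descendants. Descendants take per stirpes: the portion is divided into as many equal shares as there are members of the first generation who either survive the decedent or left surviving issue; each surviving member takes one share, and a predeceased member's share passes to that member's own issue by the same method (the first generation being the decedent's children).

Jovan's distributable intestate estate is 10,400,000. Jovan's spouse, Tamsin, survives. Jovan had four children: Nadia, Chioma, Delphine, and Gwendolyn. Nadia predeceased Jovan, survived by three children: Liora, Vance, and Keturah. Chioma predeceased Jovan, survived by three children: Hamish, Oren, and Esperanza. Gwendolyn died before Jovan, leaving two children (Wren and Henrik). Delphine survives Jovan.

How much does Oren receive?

Oren receives 520,000.

Tamsin takes two-fifths of 10,400,000 = 4,160,000. The remaining 6,240,000 passes to the descendants.
The descendants' portion (6,240,000) is divided into 4 shares of 1,560,000: Delphine takes 1,560,000; Nadia's 1,560,000 share passes to Nadia's issue; Chioma's 1,560,000 share passes to Chioma's issue; Gwendolyn's 1,560,000 share passes to Gwendolyn's issue.
Nadia's share (1,560,000) is divided into 3 shares of 520,000: Liora, Vance, and Keturah each take 520,000.
Chioma's share (1,560,000) is divided into 3 shares of 520,000: Hamish, Oren, and Esperanza each take 520,000.
Gwendolyn's share (1,560,000) is divided into 2 shares of 780,000: Wren and Henrik each take 780,000.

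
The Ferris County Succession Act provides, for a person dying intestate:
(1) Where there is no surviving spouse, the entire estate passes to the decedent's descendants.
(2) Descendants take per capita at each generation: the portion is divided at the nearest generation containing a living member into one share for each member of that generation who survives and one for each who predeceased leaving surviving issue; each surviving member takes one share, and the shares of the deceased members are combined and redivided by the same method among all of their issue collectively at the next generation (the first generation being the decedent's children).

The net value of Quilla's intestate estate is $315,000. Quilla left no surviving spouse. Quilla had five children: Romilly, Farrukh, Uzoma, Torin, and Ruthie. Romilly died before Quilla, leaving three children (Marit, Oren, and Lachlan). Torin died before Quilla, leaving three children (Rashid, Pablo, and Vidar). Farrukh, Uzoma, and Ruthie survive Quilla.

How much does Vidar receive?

Vidar receives $21,000.

The entire $315,000 passes to the descendants.
That amount ($315,000) is divided at the children's generation into 5 shares of $63,000. Farrukh, Uzoma, and Ruthie each take $63,000. The 2 shares of the deceased (Romilly and Torin) are combined into a pool of $126,000.
That pool ($126,000) is divided at the grandchildren's generation equally among Marit, Oren, Lachlan, Rashid, Pablo, and Vidar: $21,000 each.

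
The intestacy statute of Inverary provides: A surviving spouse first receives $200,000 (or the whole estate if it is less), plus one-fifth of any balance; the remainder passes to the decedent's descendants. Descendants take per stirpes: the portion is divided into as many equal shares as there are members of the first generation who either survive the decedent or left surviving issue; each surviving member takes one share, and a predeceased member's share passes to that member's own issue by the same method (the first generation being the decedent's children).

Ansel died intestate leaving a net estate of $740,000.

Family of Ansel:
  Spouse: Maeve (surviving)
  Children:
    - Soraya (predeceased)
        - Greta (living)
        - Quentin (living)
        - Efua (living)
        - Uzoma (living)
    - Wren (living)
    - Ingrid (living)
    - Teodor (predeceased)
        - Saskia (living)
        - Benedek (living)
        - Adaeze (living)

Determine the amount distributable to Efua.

Efua receives $27,000.

Maeve first takes $200,000, leaving a balance of $540,000. Maeve then takes one-fifth of the balance ($108,000), for a total of $308,000. The remaining $432,000 passes to the descendants.
The descendants' portion ($432,000) is divided into 4 shares of $108,000: Wren and Ingrid each take $108,000; Soraya's $108,000 share passes to Soraya's issue; Teodor's $108,000 share passes to Teodor's issue.
Soraya's share ($108,000) is divided into 4 shares of $27,000: Greta, Quentin, Efua, and Uzoma each take $27,000.
Teodor's share ($108,000) is divided into 3 shares of $36,000: Saskia, Benedek, and Adaeze each take $36,000.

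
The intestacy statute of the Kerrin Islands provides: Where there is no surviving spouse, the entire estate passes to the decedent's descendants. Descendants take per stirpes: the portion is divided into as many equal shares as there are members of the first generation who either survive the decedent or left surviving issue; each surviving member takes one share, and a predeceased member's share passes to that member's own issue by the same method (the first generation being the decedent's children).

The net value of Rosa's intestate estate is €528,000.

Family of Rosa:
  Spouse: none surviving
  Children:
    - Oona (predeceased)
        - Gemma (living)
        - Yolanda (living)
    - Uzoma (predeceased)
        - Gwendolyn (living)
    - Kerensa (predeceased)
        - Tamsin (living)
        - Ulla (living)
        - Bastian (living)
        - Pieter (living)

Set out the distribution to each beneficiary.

The entire €528,000 passes to the descendants.
That amount (€528,000) is divided into 3 shares of €176,000: Oona's €176,000 share passes to Oona's issue; Uzoma's €176,000 share passes to Uzoma's issue; Kerensa's €176,000 share passes to Kerensa's issue.
Oona's share (€176,000) is divided into 2 shares of €88,000: Gemma and Yolanda each take €88,000.
Uzoma's share (€176,000) passes entirely to Gwendolyn.
Kerensa's share (€176,000) is divided into 4 shares of €44,000: Tamsin, Ulla, Bastian, and Pieter each take €44,000.

Gemma: €88,000; Yolanda: €88,000; Gwendolyn: €176,000; Tamsin: €44,000; Ulla: €44,000; Bastian: €44,000; Pieter: €44,000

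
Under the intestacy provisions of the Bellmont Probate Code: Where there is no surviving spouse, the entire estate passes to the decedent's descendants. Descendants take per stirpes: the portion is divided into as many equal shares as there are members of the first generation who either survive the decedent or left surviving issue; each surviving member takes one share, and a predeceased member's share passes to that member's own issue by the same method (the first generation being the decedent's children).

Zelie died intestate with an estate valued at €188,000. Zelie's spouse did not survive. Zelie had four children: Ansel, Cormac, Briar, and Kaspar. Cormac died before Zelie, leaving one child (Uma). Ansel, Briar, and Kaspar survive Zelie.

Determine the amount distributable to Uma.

Uma receives €47,000.

The entire €188,000 passes to the descendants.
That amount (€188,000) is divided into 4 shares of €47,000: Ansel, Briar, and Kaspar each take €47,000; Cormac's €47,000 share passes to Cormac's issue.
Cormac's share (€47,000) passes entirely to Uma.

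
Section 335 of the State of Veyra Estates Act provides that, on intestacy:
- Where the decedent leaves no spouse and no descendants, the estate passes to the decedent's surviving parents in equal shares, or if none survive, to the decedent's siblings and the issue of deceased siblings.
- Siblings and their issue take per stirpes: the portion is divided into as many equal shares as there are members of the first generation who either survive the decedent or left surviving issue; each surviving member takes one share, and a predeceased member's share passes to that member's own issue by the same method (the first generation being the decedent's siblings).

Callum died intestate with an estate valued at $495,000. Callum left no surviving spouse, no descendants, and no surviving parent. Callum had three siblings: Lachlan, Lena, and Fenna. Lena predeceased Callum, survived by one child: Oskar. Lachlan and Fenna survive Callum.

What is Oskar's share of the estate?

The entire $495,000 passes to the siblings and their issue.
That amount ($495,000) is divided into 3 shares of $165,000: Lachlan and Fenna each take $165,000; Lena's $165,000 share passes to Lena's issue.
Lena's share ($165,000) passes entirely to Oskar.

Oskar receives $165,000.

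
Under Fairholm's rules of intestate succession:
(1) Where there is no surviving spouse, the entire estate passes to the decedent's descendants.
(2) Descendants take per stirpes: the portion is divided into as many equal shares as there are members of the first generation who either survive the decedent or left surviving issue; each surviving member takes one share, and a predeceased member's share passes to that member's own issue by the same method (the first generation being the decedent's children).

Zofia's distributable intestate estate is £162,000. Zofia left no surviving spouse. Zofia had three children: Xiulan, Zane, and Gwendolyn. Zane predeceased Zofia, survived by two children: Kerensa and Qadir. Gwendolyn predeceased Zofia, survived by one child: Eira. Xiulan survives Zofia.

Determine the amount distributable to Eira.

Eira receives £54,000.

The entire £162,000 passes to the descendants.
That amount (£162,000) is divided into 3 shares of £54,000: Xiulan takes £54,000; Zane's £54,000 share passes to Zane's issue; Gwendolyn's £54,000 share passes to Gwendolyn's issue.
Zane's share (£54,000) is divided into 2 shares of £27,000: Kerensa and Qadir each take £27,000.
Gwendolyn's share (£54,000) passes entirely to Eira.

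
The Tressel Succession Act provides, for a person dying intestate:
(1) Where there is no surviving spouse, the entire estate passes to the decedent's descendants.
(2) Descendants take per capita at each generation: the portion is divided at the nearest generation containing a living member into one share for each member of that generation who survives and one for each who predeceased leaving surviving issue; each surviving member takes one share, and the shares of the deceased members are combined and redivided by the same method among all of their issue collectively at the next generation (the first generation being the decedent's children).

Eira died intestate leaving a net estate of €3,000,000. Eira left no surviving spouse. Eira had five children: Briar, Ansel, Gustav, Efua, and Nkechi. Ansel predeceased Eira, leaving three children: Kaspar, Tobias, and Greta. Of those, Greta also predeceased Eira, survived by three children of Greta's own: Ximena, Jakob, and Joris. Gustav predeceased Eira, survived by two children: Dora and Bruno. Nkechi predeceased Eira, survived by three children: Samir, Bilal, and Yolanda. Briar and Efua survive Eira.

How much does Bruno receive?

The entire €3,000,000 passes to the descendants.
That amount (€3,000,000) is divided at the children's generation into 5 shares of €600,000. Briar and Efua each take €600,000. The 3 shares of the deceased (Ansel, Gustav, and Nkechi) are combined into a pool of €1,800,000.
That pool (€1,800,000) is divided at the grandchildren's generation into 8 shares of €225,000. Kaspar, Tobias, Dora, Bruno, Samir, Bilal, and Yolanda each take €225,000. The remaining share for the deceased Greta (€225,000) is carried to the next generation.
That pool (€225,000) is divided at the great-grandchildren's generation equally among Ximena, Jakob, and Joris: €75,000 each.

Bruno receives €225,000.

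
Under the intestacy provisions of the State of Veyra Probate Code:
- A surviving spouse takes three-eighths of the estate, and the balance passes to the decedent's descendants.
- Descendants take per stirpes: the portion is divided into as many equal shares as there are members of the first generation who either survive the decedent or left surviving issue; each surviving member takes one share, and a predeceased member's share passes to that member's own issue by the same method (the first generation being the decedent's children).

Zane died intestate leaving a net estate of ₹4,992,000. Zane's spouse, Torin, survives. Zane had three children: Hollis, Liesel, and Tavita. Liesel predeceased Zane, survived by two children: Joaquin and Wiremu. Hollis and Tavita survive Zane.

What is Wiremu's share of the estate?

Torin takes three-eighths of ₹4,992,000 = ₹1,872,000. The remaining ₹3,120,000 passes to the descendants.
The descendants' portion (₹3,120,000) is divided into 3 shares of ₹1,040,000: Hollis and Tavita each take ₹1,040,000; Liesel's ₹1,040,000 share passes to Liesel's issue.
Liesel's share (₹1,040,000) is divided into 2 shares of ₹520,000: Joaquin and Wiremu each take ₹520,000.

Wiremu receives ₹520,000.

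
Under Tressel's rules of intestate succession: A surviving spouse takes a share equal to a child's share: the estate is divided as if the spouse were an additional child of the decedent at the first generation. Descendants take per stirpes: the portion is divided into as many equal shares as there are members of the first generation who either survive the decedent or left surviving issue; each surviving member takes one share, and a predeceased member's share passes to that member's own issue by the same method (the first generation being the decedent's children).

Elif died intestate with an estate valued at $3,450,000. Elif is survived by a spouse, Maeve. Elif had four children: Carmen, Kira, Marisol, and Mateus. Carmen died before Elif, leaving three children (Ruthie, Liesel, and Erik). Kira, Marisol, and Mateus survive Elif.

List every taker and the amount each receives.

The spouse counts as an additional share at the children's level, so there are 5 primary shares of $690,000. Maeve takes one such share ($690,000).
The children's combined portion ($2,760,000) is divided into 4 shares of $690,000: Kira, Marisol, and Mateus each take $690,000; Carmen's $690,000 share passes to Carmen's issue.
Carmen's share ($690,000) is divided into 3 shares of $230,000: Ruthie, Liesel, and Erik each take $230,000.

Maeve: $690,000; Ruthie: $230,000; Liesel: $230,000; Erik: $230,000; Kira: $690,000; Marisol: $690,000; Mateus: $690,000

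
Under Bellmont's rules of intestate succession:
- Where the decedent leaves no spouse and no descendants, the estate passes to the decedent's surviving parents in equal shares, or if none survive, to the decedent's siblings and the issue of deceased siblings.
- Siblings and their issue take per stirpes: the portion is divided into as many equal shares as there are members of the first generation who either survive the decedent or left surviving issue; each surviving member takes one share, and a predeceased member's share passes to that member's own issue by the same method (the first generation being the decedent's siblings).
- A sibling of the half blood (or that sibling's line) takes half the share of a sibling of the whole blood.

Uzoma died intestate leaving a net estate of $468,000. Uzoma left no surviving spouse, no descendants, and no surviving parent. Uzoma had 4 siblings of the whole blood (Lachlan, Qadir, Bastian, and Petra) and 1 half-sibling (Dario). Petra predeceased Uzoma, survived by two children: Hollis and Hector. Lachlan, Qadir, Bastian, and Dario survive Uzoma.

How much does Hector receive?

The entire $468,000 passes to the siblings and their issue.
Counting each half-blood sibling's line as half a unit, there are 9/2 units in $468,000, so one unit is $104,000. Whole-blood lines (Lachlan, Qadir, Bastian, and Petra) take $104,000 each; half-blood lines (Dario) take $52,000 each.
Petra's share ($104,000) is divided into 2 shares of $52,000: Hollis and Hector each take $52,000.

Hector receives $52,000.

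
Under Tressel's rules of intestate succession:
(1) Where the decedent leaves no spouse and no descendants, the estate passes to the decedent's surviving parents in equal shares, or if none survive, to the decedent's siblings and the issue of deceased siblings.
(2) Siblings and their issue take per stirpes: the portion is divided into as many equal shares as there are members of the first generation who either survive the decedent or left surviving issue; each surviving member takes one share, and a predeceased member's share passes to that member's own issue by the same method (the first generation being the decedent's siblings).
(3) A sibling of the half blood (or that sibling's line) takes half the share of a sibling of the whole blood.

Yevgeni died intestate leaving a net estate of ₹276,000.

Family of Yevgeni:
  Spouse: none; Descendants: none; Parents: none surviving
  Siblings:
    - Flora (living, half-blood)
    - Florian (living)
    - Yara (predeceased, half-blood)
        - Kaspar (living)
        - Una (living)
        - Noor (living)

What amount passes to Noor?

The entire ₹276,000 passes to the siblings and their issue.
Counting each half-blood sibling's line as half a unit, there are 2 units in ₹276,000, so one unit is ₹138,000. Whole-blood lines (Florian) take ₹138,000 each; half-blood lines (Flora and Yara) take ₹69,000 each.
Yara's share (₹69,000) is divided into 3 shares of ₹23,000: Kaspar, Una, and Noor each take ₹23,000.

Noor receives ₹23,000.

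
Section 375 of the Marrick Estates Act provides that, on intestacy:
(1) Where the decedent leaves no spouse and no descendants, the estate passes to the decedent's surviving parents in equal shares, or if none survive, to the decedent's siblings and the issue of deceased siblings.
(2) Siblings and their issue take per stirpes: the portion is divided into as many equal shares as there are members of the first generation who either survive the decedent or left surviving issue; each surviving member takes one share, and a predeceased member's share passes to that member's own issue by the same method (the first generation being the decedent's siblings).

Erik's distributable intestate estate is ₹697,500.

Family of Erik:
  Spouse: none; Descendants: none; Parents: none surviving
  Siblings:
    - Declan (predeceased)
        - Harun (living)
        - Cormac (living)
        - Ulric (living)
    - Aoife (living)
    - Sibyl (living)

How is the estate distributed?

Harun: ₹77,500; Cormac: ₹77,500; Ulric: ₹77,500; Aoife: ₹232,500; Sibyl: ₹232,500

The entire ₹697,500 passes to the siblings and their issue.
That amount (₹697,500) is divided into 3 shares of ₹232,500: Aoife and Sibyl each take ₹232,500; Declan's ₹232,500 share passes to Declan's issue.
Declan's share (₹232,500) is divided into 3 shares of ₹77,500: Harun, Cormac, and Ulric each take ₹77,500.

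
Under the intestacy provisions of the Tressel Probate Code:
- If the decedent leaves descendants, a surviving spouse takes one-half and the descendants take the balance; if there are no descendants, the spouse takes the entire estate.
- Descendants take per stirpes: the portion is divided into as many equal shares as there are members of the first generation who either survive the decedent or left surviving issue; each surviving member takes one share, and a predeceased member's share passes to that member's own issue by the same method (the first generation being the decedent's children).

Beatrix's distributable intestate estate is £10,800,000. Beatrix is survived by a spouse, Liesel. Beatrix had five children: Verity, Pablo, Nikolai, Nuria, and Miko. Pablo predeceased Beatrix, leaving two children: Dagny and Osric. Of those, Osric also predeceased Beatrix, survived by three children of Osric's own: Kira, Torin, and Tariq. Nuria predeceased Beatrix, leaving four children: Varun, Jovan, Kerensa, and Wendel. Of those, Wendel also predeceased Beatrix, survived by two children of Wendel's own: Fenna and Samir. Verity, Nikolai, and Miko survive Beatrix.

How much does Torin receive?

Liesel takes one-half of £10,800,000 = £5,400,000. The remaining £5,400,000 passes to the descendants.
The descendants' portion (£5,400,000) is divided into 5 shares of £1,080,000: Verity, Nikolai, and Miko each take £1,080,000; Pablo's £1,080,000 share passes to Pablo's issue; Nuria's £1,080,000 share passes to Nuria's issue.
Pablo's share (£1,080,000) is divided into 2 shares of £540,000: Dagny takes £540,000; Osric's £540,000 share passes to Osric's issue.
Osric's share (£540,000) is divided into 3 shares of £180,000: Kira, Torin, and Tariq each take £180,000.
Nuria's share (£1,080,000) is divided into 4 shares of £270,000: Varun, Jovan, and Kerensa each take £270,000; Wendel's £270,000 share passes to Wendel's issue.
Wendel's share (£270,000) is divided into 2 shares of £135,000: Fenna and Samir each take £135,000.

Torin receives £180,000.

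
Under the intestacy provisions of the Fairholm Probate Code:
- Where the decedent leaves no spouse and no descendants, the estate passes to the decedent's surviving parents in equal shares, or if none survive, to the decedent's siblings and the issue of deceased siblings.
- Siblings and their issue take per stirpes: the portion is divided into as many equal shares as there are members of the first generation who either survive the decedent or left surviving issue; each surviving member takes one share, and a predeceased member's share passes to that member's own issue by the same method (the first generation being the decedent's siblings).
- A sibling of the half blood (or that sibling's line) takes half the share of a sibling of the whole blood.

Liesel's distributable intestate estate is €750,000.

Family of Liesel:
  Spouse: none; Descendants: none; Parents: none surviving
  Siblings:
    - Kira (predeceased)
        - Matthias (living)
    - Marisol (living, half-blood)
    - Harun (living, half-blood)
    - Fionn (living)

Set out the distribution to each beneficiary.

Matthias: €250,000; Marisol: €125,000; Harun: €125,000; Fionn: €250,000

The entire €750,000 passes to the siblings and their issue.
Counting each half-blood sibling's line as half a unit, there are 3 units in €750,000, so one unit is €250,000. Whole-blood lines (Kira and Fionn) take €250,000 each; half-blood lines (Marisol and Harun) take €125,000 each.
Kira's share (€250,000) passes entirely to Matthias.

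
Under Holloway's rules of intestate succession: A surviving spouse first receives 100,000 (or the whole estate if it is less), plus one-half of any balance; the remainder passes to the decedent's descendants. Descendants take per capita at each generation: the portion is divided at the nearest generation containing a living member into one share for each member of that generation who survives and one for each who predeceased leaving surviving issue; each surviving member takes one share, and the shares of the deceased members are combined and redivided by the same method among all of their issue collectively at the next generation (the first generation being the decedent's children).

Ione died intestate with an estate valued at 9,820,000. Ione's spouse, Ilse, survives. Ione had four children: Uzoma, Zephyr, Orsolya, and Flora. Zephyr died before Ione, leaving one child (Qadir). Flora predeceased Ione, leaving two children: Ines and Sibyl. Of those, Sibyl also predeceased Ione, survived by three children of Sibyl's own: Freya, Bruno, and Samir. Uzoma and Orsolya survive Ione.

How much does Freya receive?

Ilse first takes 100,000, leaving a balance of 9,720,000. Ilse then takes one-half of the balance (4,860,000), for a total of 4,960,000. The remaining 4,860,000 passes to the descendants.
The descendants' portion (4,860,000) is divided at the children's generation into 4 shares of 1,215,000. Uzoma and Orsolya each take 1,215,000. The 2 shares of the deceased (Zephyr and Flora) are combined into a pool of 2,430,000.
That pool (2,430,000) is divided at the grandchildren's generation into 3 shares of 810,000. Qadir and Ines each take 810,000. The remaining share for the deceased Sibyl (810,000) is carried to the next generation.
That pool (810,000) is divided at the great-grandchildren's generation equally among Freya, Bruno, and Samir: 270,000 each.

Freya receives 270,000.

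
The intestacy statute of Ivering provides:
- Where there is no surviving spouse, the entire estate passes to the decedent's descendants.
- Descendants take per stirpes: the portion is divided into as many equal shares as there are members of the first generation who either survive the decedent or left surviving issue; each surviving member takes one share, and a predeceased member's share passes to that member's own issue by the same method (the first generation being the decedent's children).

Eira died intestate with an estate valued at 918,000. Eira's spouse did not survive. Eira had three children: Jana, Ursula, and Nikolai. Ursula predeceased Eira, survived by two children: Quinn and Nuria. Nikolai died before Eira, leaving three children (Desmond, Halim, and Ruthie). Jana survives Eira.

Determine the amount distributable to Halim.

Halim receives 102,000.

The entire 918,000 passes to the descendants.
That amount (918,000) is divided into 3 shares of 306,000: Jana takes 306,000; Ursula's 306,000 share passes to Ursula's issue; Nikolai's 306,000 share passes to Nikolai's issue.
Ursula's share (306,000) is divided into 2 shares of 153,000: Quinn and Nuria each take 153,000.
Nikolai's share (306,000) is divided into 3 shares of 102,000: Desmond, Halim, and Ruthie each take 102,000.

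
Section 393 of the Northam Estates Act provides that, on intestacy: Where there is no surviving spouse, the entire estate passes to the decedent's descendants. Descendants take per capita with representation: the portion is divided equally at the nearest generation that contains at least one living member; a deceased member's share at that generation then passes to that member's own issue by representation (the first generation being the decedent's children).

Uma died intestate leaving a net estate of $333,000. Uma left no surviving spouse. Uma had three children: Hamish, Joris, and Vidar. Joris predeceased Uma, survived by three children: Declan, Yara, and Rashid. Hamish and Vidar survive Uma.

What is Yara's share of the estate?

The entire $333,000 passes to the descendants.
That amount ($333,000) is divided into 3 shares of $111,000: Hamish and Vidar each take $111,000; Joris's $111,000 share passes to Joris's issue.
Joris's share ($111,000) is divided into 3 shares of $37,000: Declan, Yara, and Rashid each take $37,000.

Yara receives $37,000.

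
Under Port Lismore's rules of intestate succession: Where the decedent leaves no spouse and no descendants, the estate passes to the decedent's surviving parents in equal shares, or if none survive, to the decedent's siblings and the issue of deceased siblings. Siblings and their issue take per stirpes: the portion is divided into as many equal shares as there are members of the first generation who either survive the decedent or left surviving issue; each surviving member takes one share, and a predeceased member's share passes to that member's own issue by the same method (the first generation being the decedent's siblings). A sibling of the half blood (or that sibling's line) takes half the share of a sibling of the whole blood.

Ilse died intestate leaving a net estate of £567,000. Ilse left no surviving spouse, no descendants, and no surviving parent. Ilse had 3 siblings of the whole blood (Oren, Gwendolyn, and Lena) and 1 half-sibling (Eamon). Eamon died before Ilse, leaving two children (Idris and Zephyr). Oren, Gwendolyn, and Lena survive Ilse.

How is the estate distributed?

The entire £567,000 passes to the siblings and their issue.
Counting each half-blood sibling's line as half a unit, there are 7/2 units in £567,000, so one unit is £162,000. Whole-blood lines (Oren, Gwendolyn, and Lena) take £162,000 each; half-blood lines (Eamon) take £81,000 each.
Eamon's share (£81,000) is divided into 2 shares of £40,500: Idris and Zephyr each take £40,500.

Oren: £162,000; Gwendolyn: £162,000; Lena: £162,000; Idris: £40,500; Zephyr: £40,500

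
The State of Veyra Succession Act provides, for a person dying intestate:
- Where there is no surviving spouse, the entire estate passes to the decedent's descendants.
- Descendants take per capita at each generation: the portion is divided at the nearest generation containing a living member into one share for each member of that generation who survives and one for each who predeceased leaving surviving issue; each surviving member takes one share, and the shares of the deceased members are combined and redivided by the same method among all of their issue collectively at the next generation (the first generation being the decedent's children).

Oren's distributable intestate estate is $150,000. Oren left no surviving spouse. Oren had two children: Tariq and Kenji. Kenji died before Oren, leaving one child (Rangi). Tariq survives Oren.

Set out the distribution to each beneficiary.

The entire $150,000 passes to the descendants.
That amount ($150,000) is divided at the children's generation into 2 shares of $75,000. Tariq takes $75,000. The remaining share for the deceased Kenji ($75,000) is carried to the next generation.
That pool ($75,000) passes entirely to Rangi, the sole taker at the grandchildren's generation.

Tariq: $75,000; Rangi: $75,000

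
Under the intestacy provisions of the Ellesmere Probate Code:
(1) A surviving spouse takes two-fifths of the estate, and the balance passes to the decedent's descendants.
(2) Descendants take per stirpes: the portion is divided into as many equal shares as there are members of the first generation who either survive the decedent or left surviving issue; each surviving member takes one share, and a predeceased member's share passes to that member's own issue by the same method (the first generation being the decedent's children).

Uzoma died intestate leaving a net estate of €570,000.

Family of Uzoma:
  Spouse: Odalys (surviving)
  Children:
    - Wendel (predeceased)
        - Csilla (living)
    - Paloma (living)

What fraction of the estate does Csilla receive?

Odalys takes two-fifths of €570,000 = €228,000. The remaining €342,000 passes to the descendants.
The descendants' portion (€342,000) is divided into 2 shares of €171,000: Paloma takes €171,000; Wendel's €171,000 share passes to Wendel's issue.
Wendel's share (€171,000) passes entirely to Csilla.

Csilla receives 3/10 of the estate.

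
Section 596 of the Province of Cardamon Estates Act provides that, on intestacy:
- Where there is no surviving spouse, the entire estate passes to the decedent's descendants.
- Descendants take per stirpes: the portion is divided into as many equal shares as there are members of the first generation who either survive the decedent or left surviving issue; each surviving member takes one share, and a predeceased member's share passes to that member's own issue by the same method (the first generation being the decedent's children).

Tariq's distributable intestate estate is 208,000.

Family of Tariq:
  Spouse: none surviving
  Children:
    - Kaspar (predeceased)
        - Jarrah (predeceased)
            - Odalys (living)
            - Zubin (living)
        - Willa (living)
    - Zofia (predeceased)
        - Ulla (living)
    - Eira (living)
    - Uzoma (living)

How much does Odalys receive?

The entire 208,000 passes to the descendants.
That amount (208,000) is divided into 4 shares of 52,000: Eira and Uzoma each take 52,000; Kaspar's 52,000 share passes to Kaspar's issue; Zofia's 52,000 share passes to Zofia's issue.
Kaspar's share (52,000) is divided into 2 shares of 26,000: Willa takes 26,000; Jarrah's 26,000 share passes to Jarrah's issue.
Jarrah's share (26,000) is divided into 2 shares of 13,000: Odalys and Zubin each take 13,000.
Zofia's share (52,000) passes entirely to Ulla.

Odalys receives 13,000.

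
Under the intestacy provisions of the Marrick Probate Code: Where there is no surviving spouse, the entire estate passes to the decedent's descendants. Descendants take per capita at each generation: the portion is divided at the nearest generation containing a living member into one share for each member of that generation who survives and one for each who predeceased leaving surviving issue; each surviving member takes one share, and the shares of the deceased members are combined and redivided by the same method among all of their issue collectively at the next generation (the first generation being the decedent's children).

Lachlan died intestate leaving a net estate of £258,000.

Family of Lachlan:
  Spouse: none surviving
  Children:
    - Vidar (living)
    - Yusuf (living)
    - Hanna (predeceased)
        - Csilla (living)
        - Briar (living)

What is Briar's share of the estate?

The entire £258,000 passes to the descendants.
That amount (£258,000) is divided at the children's generation into 3 shares of £86,000. Vidar and Yusuf each take £86,000. The remaining share for the deceased Hanna (£86,000) is carried to the next generation.
That pool (£86,000) is divided at the grandchildren's generation equally among Csilla and Briar: £43,000 each.

Briar receives £43,000.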